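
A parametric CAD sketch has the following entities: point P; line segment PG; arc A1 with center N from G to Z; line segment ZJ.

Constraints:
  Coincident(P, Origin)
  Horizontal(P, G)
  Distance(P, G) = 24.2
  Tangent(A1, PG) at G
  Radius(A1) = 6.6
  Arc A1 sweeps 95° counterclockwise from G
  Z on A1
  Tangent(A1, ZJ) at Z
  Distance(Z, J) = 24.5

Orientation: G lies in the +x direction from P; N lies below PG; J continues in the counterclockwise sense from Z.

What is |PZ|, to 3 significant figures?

19.0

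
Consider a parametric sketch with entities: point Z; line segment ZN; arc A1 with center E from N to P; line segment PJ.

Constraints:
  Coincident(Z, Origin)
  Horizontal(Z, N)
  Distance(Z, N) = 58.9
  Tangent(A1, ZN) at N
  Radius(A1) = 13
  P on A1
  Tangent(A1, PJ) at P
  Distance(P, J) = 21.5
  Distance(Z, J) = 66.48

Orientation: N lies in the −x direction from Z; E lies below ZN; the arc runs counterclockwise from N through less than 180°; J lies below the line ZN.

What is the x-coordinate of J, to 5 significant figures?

-54.707

Z is at the origin; ZN is horizontal with |ZN| = 58.9 and N on the −x side, so N = (-58.900, 0.0000). Tangency of A1 to ZN means the radius EN is perpendicular to ZN, so E = N + (0, -13) = (-58.900, -13.000). Since EP ⟂ PJ (tangency), |EJ| = √(13.0² + 21.5²) = 25.125 regardless of where P sits on A1. So J lies on both circle(Z, 66.48) and circle(E, 25.125); the below-ZN intersection is J = (-54.707, -37.772). P is the foot of the tangent from J: P = (-68.746, -21.489).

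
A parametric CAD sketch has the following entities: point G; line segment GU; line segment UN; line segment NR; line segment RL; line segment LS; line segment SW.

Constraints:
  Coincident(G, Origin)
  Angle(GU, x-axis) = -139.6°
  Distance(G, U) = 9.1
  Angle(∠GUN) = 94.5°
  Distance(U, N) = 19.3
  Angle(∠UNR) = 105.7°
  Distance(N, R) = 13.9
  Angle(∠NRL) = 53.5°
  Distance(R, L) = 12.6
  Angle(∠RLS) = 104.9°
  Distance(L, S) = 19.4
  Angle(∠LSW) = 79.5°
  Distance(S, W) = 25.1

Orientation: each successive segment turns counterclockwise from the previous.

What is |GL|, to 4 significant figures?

12.00

G is at the origin; GU runs at -139.6° with length 9.1, so U = (-6.930, -5.898). ∠GUN = 94.5° gives UN at -54.10° from the x-axis; with |UN| = 19.3, N = (4.387, -21.53). ∠UNR = 105.7° gives NR at 20.20° from the x-axis; with |NR| = 13.9, R = (17.43, -16.73). ∠NRL = 53.5° gives RL at 146.7° from the x-axis; with |RL| = 12.6, L = (6.901, -9.814). Then |GL| = |L − G| = 12.00.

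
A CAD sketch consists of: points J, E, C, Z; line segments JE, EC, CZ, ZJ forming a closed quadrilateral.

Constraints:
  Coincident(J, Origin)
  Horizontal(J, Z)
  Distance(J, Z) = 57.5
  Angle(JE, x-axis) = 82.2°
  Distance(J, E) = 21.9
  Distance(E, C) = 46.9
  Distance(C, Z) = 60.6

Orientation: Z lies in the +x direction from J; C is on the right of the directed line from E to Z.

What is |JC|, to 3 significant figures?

25.3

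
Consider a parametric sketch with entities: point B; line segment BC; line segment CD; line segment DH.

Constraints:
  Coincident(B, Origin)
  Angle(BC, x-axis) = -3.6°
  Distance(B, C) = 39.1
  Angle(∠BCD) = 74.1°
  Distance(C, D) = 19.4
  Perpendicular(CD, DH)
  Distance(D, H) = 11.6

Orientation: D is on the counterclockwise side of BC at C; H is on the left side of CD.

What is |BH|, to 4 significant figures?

27.42

B is at the origin; BC runs at -3.6° with length 39.1, so C = 39.1·(cos -3.6°, sin -3.6°) = (39.02, -2.455). ∠BCD = 74.1°, so CD runs at -3.6° + (180° − 74.1°) = 102.3° from the x-axis; with |CD| = 19.4, D = C + 19.4·(cos 102.3°, sin 102.3°) = (34.89, 16.50). CD ⟂ DH; with |DH| = 11.6 on the left of CD, H = D + 11.6·(-0.9770, -0.2130) = (23.56, 14.03). Then |BH| = |H − B| = 27.42.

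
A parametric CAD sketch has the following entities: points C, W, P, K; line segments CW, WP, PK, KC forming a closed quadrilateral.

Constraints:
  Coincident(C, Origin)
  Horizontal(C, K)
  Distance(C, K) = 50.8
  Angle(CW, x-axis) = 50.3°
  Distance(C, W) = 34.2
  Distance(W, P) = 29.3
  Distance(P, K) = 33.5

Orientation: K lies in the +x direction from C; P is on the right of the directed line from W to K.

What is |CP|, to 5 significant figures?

17.605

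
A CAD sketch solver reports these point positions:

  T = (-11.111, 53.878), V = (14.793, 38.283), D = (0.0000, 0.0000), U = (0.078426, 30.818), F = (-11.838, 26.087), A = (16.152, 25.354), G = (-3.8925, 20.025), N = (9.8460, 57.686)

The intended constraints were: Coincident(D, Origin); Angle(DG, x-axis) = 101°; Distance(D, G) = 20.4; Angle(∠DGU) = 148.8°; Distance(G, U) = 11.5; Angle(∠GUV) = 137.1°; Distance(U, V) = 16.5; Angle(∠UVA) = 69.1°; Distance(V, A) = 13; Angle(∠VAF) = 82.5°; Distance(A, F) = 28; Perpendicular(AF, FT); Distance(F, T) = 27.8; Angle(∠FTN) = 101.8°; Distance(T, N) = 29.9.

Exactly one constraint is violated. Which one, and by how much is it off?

Distance(T, N) = 29.9 — off by 8.60.

D = (0.00, 0.00) ✓; DG at 101.0° ✓; |DG| = 20.40 ✓; ∠DGU = 148.8° ✓; |GU| = 11.50 ✓; ∠GUV = 137.1° ✓; |UV| = 16.50 ✓; ∠UVA = 69.10° ✓; |VA| = 13.00 ✓; ∠VAF = 82.50° ✓; |AF| = 28.00 ✓; ∠(AF, FT) = 90.00° ✓; |FT| = 27.80 ✓; ∠FTN = 101.8° ✓; |TN| = 21.30 ✗.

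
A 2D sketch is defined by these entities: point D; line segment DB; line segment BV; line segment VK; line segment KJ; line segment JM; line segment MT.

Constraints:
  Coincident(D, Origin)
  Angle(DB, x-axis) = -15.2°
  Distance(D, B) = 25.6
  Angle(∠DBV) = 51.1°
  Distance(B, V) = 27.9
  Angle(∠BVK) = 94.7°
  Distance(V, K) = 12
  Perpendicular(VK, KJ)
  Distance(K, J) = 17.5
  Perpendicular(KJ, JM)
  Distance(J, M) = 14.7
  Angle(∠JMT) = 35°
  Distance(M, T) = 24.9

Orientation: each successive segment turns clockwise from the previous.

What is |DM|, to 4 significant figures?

21.97

VK ⟂ KJ, so KJ runs at 40.60°; with |KJ| = 17.5, J = (7.582, -2.572). KJ is perpendicular to JM, so JM runs at -49.40°; with |JM| = 14.7, M = (17.15, -13.73). Then |DM| = |M − D| = 21.97.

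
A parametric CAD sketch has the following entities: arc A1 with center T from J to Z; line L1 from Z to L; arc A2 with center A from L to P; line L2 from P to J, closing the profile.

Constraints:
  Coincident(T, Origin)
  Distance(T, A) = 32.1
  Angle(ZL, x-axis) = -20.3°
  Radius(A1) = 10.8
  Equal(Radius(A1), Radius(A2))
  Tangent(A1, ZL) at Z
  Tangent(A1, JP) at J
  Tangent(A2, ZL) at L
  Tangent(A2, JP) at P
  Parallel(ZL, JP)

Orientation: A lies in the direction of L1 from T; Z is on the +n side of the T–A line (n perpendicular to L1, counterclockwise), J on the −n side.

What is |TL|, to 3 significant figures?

33.9

The slot axis is L1's direction at -20.3°, so u = (cos -20.3°, sin -20.3°) = (0.938, -0.347) and n = (−sin -20.3°, cos -20.3°) = (0.347, 0.938). T is at the origin and A lies 32.1 along u from T, so A = 32.1·u = (30.1, -11.1). Tangency of A1 to both parallel lines with radius 10.8 puts Z and J at T ± 10.8·n: Z = (3.75, 10.1), J = (-3.75, -10.1). Equal radii place L and P the same way about A: L = A + 10.8·n = (33.9, -1.01), P = A − 10.8·n = (26.4, -21.3). Then |TL| = |L − T| = 33.9.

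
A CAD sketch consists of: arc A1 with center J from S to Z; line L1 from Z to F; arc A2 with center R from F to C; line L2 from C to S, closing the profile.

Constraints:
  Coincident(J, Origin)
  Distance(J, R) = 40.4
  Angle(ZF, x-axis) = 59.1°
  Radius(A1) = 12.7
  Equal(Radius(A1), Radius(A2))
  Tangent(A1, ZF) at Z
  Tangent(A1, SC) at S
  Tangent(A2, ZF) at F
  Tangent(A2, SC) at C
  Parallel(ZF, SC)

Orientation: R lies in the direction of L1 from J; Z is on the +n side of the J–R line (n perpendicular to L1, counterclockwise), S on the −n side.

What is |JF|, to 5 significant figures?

42.349

Tangency of A1 to both parallel lines with radius 12.7 puts Z and S at J ± 12.7·n: Z = (-10.897, 6.5220), S = (10.897, -6.5220). Equal radii place F and C the same way about R: F = R + 12.7·n = (9.8496, 41.188), C = R − 12.7·n = (31.644, 28.144). Then |JF| = |F − J| = 42.349.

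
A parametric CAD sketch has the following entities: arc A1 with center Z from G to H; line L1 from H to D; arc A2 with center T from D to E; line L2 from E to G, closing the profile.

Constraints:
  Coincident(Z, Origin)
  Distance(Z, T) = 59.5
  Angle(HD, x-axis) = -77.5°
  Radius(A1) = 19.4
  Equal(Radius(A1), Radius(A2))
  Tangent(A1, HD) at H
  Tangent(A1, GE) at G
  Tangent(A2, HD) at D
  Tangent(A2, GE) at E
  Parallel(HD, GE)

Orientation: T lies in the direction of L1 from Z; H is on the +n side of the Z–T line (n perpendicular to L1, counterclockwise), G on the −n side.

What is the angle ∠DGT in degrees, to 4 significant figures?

15.05°

The slot axis is L1's direction at -77.5°, so u = (cos -77.5°, sin -77.5°) = (0.2164, -0.9763) and n = (−sin -77.5°, cos -77.5°) = (0.9763, 0.2164). Z is at the origin and T lies 59.5 along u from Z, so T = 59.5·u = (12.88, -58.09). Tangency of A1 to both parallel lines with radius 19.4 puts H and G at Z ± 19.4·n: H = (18.94, 4.199), G = (-18.94, -4.199). Equal radii place D and E the same way about T: D = T + 19.4·n = (31.82, -53.89), E = T − 19.4·n = (-6.062, -62.29). Then cos ∠DGT = GD·GT / (|GD||GT|), giving 15.05°.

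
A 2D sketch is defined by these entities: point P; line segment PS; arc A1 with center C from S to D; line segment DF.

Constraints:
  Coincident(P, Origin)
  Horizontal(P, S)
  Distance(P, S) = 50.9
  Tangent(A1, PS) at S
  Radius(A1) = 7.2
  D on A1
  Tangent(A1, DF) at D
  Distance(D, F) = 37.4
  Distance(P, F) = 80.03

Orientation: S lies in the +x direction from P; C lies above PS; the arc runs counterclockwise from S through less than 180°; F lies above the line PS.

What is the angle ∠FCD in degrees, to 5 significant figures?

79.103°

Checks: |PS| = 50.90 ✓; |CD| = 7.200 ✓; ∠(CD, DF) = 90.00° ✓; |DF| = 37.40 ✓; |PF| = 80.03 ✓.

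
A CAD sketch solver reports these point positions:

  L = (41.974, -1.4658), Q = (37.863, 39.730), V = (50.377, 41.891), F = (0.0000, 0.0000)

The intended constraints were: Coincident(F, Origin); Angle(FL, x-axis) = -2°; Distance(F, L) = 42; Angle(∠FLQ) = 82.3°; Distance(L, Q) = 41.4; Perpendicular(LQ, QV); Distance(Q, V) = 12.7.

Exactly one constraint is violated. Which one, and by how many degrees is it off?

Perpendicular(LQ, QV) — off by 4.10°.

F = (0.00, 0.00) ✓; FL at -2.000° ✓; |FL| = 42.00 ✓; ∠FLQ = 82.30° ✓; |LQ| = 41.40 ✓; ∠(LQ, QV) = 85.90° ✗; |QV| = 12.70 ✓.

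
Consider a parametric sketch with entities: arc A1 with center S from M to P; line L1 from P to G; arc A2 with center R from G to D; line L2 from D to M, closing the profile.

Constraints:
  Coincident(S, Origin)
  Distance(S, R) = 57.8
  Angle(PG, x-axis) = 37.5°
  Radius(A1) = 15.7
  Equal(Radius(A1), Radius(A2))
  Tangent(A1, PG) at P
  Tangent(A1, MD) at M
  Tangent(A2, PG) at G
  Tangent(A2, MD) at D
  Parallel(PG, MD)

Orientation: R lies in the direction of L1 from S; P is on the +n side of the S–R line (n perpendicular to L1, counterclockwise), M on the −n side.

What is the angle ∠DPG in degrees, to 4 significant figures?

28.51°

Tangency of A1 to both parallel lines with radius 15.7 puts P and M at S ± 15.7·n: P = (-9.558, 12.46), M = (9.558, -12.46). Equal radii place G and D the same way about R: G = R + 15.7·n = (36.30, 47.64), D = R − 15.7·n = (55.41, 22.73). Then cos ∠DPG = PD·PG / (|PD||PG|), giving 28.51°.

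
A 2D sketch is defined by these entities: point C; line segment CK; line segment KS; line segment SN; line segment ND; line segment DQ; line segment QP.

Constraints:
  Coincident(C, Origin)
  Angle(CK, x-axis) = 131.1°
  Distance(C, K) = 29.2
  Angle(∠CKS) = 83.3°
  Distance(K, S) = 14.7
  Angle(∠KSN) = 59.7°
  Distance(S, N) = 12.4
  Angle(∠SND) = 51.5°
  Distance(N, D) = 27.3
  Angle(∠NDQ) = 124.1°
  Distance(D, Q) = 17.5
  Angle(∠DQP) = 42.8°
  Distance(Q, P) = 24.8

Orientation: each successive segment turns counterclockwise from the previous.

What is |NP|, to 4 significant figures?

15.70

∠NDQ = 124.1° gives DQ at 172.5° from the x-axis; with |DQ| = 17.5, Q = (-46.51, 35.25). ∠DQP = 42.8° gives QP at -50.30° from the x-axis; with |QP| = 24.8, P = (-30.67, 16.17). Then |NP| = |P − N| = 15.70.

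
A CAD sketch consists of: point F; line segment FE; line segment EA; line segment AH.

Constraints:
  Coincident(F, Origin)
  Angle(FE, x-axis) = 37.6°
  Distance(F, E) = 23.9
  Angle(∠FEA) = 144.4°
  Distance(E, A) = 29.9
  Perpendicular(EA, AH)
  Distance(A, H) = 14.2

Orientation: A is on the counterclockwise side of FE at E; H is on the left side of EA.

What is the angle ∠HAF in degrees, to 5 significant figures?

74.251°

∠FEA = 144.4°, so EA runs at 37.6° + (180° − 144.4°) = 73.200° from the x-axis; with |EA| = 29.9, A = E + 29.9·(cos 73.200°, sin 73.200°) = (27.578, 43.206). EA ⟂ AH; with |AH| = 14.2 on the left of EA, H = A + 14.2·(-0.95732, 0.28903) = (13.984, 47.311). Then cos ∠HAF = AH·AF / (|AH||AF|), giving 74.251°.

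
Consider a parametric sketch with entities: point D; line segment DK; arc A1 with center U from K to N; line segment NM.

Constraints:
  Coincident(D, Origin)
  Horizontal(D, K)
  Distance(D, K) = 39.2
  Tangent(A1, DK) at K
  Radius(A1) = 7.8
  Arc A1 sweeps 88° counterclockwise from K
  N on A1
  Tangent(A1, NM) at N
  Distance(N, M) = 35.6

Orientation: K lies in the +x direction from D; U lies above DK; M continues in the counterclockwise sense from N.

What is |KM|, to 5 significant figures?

44.043

D is at the origin; D and K share the same y with |DK| = 39.2 and K on the +x side, so K = (39.200, 0.0000). A1 meets DK tangentially, so UK is at right angles to DK, so U = K + (0, 7.8) = (39.200, 7.8000). On A1, K sits at bearing -90° from U; an 88° counterclockwise sweep puts N at bearing -2°, so N = U + 7.8·(cos -2°, sin -2°) = (46.995, 7.5278). The tangent condition forces UN to be normal to NM, so NM runs along (−sin -2°, cos -2°); with |NM| = 35.6, M = (48.238, 43.106). Then |KM| = |M − K| = 44.043.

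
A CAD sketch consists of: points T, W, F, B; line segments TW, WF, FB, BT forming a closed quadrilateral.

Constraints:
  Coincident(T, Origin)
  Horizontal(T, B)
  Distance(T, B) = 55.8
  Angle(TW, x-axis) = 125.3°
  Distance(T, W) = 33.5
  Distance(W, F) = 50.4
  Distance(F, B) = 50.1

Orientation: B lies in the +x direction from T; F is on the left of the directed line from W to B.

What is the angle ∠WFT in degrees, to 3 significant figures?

38.5°

Checks: |WF| = 50.40 ✓; |FB| = 50.10 ✓.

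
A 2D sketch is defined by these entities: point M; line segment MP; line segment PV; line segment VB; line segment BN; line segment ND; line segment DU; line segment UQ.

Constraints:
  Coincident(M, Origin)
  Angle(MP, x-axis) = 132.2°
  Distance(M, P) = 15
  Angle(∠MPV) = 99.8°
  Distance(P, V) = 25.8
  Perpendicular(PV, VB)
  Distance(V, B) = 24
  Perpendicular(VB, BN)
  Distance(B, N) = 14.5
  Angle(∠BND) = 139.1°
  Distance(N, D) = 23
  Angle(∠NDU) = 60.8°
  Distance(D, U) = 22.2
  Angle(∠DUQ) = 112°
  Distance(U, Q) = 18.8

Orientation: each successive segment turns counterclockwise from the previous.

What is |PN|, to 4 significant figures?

26.53

M is at the origin; MP runs at 132.2° with length 15.0, so P = (-10.08, 11.11). ∠MPV = 99.8° gives PV at -147.6° from the x-axis; with |PV| = 25.8, V = (-31.86, -2.712). PV is perpendicular to VB, so VB runs at -57.60°; with |VB| = 24.0, B = (-19.00, -22.98). VB is perpendicular to BN, so BN runs at 32.40°; with |BN| = 14.5, N = (-6.757, -15.21). Then |PN| = |N − P| = 26.53.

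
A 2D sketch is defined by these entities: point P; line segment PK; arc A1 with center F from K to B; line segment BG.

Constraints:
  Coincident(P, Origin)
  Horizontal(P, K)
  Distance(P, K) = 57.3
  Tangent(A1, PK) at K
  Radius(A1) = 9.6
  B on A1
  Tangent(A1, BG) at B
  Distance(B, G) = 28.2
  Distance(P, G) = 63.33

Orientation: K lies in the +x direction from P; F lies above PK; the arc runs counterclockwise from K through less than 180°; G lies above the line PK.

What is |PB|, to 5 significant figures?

67.042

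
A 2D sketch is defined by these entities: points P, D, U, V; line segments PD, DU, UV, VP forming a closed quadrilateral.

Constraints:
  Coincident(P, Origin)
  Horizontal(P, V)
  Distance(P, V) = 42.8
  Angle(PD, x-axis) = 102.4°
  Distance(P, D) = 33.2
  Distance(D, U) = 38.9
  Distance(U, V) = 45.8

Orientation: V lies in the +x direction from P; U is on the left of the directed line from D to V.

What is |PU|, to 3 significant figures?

53.2

P is at the origin; P and V share the same y with |PV| = 42.8 and V in +x, so V = (42.8, 0). PD runs at 102.4° with |PD| = 33.2, so D = (-7.13, 32.4). U is determined by |DU| = 38.9 and |UV| = 45.8 together: it lies at the intersection of circle(D, 38.9) and circle(V, 45.8). With |DV| = 59.5, the foot of the radical line on DV is 24.9 from D and the perpendicular offset is √(38.9² − 24.9²) = 29.9. Taking the left-of-DV solution: U = (30.0, 44.0).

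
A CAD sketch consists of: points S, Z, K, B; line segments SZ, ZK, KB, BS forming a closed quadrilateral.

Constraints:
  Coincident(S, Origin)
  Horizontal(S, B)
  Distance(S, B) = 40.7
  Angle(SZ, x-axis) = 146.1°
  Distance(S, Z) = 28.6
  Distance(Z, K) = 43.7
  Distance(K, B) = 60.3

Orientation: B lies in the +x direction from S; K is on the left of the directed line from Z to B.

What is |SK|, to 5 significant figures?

48.996

Checks: |ZK| = 43.70 ✓; |KB| = 60.30 ✓.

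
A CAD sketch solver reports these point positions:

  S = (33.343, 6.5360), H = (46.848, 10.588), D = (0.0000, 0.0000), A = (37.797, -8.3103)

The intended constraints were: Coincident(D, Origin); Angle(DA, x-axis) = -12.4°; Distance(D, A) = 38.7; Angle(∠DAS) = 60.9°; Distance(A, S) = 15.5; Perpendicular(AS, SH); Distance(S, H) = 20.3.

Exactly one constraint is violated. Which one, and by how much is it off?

Distance(S, H) = 20.3 — off by 6.20.

D = (0.00, 0.00) ✓; DA at -12.40° ✓; |DA| = 38.70 ✓; ∠DAS = 60.90° ✓; |AS| = 15.50 ✓; ∠(AS, SH) = 90.00° ✓; |SH| = 14.10 ✗.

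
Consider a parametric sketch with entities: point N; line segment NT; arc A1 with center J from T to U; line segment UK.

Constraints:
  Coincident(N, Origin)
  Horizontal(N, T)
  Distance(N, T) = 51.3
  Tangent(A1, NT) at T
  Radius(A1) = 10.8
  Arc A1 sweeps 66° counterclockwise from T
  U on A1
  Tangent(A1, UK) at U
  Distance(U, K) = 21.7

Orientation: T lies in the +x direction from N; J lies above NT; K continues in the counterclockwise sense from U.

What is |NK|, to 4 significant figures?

74.75

N is at the origin; N and T share the same y with |NT| = 51.3 and T on the +x side, so T = (51.30, 0.000). A1 meets NT tangentially, so JT is at right angles to NT, so J = T + (0, 10.8) = (51.30, 10.80). On A1, T sits at bearing -90° from J; a 66° counterclockwise sweep puts U at bearing -24°, so U = J + 10.8·(cos -24°, sin -24°) = (61.17, 6.407). Tangency of A1 to UK means the radius JU is perpendicular to UK, so UK runs along (−sin -24°, cos -24°); with |UK| = 21.7, K = (69.99, 26.23). Then |NK| = |K − N| = 74.75.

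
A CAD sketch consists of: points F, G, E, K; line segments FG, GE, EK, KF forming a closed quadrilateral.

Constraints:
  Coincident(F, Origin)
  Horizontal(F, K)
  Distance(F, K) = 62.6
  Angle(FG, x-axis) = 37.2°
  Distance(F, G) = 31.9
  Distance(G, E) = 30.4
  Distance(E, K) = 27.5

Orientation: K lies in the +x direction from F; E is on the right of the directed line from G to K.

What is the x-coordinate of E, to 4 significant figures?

36.61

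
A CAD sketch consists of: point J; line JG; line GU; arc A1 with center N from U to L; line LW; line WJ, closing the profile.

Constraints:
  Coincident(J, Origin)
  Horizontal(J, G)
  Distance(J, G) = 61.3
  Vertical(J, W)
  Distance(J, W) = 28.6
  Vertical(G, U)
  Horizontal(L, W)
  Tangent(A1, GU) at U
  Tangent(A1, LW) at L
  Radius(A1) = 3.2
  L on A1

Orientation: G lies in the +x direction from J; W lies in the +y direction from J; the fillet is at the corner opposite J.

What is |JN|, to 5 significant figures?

63.410

J is at the origin; JG is horizontal with |JG| = 61.3 and G on the +x side, so G = (61.300, 0.0000). J and W share the same x with |JW| = 28.6 and W on the +y side, so W = (0.0000, 28.600). The virtual corner opposite J is at (61.300, 28.600). A1 meets GU tangentially, so NU is at right angles to GU and the tangent condition forces NL to be normal to LW, with radius 3.2, so the center N sits 3.2 in from both sides at N = (58.100, 25.400). Then |JN| = |N − J| = 63.410.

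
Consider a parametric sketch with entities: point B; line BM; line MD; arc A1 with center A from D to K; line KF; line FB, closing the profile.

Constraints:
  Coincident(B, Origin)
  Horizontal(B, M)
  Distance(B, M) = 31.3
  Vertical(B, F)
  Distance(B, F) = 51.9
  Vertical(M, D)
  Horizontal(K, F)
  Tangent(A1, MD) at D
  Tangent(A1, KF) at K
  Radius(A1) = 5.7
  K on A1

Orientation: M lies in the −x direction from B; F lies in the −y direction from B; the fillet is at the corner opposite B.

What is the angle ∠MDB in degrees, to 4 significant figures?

34.12°

B is at the origin; B and M share the same y with |BM| = 31.3 and M on the −x side, so M = (-31.30, 0.000). BF is vertical with |BF| = 51.9 and F on the −y side, so F = (0.000, -51.90). The virtual corner opposite B is at (-31.30, -51.90). A1 meets MD tangentially, so AD is at right angles to MD and A1 meets KF tangentially, so AK is at right angles to KF, with radius 5.7, so the center A sits 5.7 in from both sides at A = (-25.60, -46.20). That places the tangent points at D = (-31.30, -46.20) on MD and K = (-25.60, -51.90) on KF. Then cos ∠MDB = DM·DB / (|DM||DB|), giving 34.12°.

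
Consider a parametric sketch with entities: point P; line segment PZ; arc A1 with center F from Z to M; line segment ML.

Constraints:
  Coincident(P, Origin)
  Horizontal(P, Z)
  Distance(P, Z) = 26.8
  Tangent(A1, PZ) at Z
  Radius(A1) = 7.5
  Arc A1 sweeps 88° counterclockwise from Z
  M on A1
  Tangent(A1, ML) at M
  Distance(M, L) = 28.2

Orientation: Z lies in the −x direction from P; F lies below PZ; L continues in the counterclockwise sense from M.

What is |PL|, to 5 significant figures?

49.993

P is at the origin; P and Z share the same y with |PZ| = 26.8 and Z on the −x side, so Z = (-26.800, 0.0000). Tangency of A1 to PZ means the radius FZ is perpendicular to PZ, so F = Z + (0, -7.5) = (-26.800, -7.5000). On A1, Z sits at bearing 90° from F; an 88° counterclockwise sweep puts M at bearing 178°, so M = F + 7.5·(cos 178°, sin 178°) = (-34.295, -7.2383). A1 meets ML tangentially, so FM is at right angles to ML, so ML runs along (−sin 178°, cos 178°); with |ML| = 28.2, L = (-35.280, -35.421). Then |PL| = |L − P| = 49.993.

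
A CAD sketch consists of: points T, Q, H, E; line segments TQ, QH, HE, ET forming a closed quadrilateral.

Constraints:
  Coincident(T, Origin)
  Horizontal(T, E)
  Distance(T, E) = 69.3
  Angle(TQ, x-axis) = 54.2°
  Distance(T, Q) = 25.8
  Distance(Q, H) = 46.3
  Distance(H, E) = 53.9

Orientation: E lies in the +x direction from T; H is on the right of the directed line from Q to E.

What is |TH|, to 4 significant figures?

32.93

Checks: T.y = 0.00, E.y = 0.00 ✓; |QH| = 46.30 ✓; |HE| = 53.90 ✓.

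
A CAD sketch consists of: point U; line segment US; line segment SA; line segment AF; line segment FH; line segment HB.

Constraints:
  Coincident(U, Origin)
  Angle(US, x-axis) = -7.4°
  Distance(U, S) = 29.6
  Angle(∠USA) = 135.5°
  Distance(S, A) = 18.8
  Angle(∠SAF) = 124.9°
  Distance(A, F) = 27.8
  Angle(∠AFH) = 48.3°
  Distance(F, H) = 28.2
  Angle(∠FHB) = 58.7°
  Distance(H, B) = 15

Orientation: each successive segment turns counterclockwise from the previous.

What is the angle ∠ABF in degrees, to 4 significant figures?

108.6°

∠AFH = 48.3° gives FH at -136.1° from the x-axis; with |FH| = 28.2, H = (22.96, 15.75). ∠FHB = 58.7° gives HB at -14.80° from the x-axis; with |HB| = 15.0, B = (37.46, 11.92). Then cos ∠ABF = BA·BF / (|BA||BF|), giving 108.6°.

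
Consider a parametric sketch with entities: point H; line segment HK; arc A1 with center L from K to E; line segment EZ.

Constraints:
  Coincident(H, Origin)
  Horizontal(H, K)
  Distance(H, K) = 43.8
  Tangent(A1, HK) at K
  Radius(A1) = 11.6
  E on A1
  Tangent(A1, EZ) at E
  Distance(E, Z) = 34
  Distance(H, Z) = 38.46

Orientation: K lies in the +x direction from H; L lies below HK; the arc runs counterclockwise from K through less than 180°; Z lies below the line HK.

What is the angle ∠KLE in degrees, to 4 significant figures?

59.07°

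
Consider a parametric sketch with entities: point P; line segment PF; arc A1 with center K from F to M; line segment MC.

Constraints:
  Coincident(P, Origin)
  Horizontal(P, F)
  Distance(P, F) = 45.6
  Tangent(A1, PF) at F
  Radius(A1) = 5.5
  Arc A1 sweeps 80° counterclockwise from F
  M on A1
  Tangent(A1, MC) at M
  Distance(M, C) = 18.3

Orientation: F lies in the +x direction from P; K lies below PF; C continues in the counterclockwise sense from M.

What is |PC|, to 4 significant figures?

43.34

P is at the origin; PF is horizontal with |PF| = 45.6 and F on the +x side, so F = (45.60, 0.000). Since A1 is tangent to PF there, KF ⟂ PF, so K = F + (0, -5.5) = (45.60, -5.500). On A1, F sits at bearing 90° from K; an 80° counterclockwise sweep puts M at bearing 170°, so M = K + 5.5·(cos 170°, sin 170°) = (40.18, -4.545). Tangency of A1 to MC means the radius KM is perpendicular to MC, so MC runs along (−sin 170°, cos 170°); with |MC| = 18.3, C = (37.01, -22.57). Then |PC| = |C − P| = 43.34.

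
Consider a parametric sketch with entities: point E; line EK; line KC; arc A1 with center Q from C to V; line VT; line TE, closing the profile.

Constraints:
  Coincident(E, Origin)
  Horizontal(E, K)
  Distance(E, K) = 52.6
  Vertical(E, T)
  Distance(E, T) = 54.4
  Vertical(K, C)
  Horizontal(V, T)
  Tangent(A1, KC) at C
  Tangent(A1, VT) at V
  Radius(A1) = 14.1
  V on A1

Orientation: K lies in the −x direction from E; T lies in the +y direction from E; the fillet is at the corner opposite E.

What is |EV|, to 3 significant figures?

66.6

The virtual corner opposite E is at (-52.6, 54.4). A1 meets KC tangentially, so QC is at right angles to KC and the tangent condition forces QV to be normal to VT, with radius 14.1, so the center Q sits 14.1 in from both sides at Q = (-38.5, 40.3). That places the tangent points at C = (-52.6, 40.3) on KC and V = (-38.5, 54.4) on VT. Then |EV| = |V − E| = 66.6.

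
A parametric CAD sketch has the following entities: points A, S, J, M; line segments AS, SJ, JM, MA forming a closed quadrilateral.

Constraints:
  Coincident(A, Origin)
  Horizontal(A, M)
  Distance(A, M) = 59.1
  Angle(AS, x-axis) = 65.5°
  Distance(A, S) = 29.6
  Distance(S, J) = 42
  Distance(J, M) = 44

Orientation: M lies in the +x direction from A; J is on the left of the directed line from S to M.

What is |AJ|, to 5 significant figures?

66.850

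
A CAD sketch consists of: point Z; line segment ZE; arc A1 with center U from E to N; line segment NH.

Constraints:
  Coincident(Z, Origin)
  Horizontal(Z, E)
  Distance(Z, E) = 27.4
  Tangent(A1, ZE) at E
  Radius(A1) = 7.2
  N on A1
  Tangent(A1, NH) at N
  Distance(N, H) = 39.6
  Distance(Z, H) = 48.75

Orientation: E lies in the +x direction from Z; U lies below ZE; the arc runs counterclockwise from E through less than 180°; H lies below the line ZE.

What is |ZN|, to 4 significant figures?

21.25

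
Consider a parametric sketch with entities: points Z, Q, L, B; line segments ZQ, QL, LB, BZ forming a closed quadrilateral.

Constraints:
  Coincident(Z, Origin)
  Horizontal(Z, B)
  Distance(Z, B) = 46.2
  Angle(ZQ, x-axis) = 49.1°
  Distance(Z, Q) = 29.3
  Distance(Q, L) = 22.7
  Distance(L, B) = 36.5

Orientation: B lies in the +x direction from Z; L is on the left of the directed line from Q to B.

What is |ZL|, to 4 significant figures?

51.66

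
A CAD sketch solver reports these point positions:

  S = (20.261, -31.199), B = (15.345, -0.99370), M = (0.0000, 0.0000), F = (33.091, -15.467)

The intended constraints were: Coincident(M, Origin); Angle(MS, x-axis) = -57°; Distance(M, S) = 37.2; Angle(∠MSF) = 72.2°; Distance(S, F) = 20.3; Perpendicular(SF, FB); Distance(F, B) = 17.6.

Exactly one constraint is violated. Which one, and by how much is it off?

Distance(F, B) = 17.6 — off by 5.30.

M = (0.00, 0.00) ✓; MS at -57.00° ✓; |MS| = 37.20 ✓; ∠MSF = 72.20° ✓; |SF| = 20.30 ✓; ∠(SF, FB) = 90.00° ✓; |FB| = 22.90 ✗.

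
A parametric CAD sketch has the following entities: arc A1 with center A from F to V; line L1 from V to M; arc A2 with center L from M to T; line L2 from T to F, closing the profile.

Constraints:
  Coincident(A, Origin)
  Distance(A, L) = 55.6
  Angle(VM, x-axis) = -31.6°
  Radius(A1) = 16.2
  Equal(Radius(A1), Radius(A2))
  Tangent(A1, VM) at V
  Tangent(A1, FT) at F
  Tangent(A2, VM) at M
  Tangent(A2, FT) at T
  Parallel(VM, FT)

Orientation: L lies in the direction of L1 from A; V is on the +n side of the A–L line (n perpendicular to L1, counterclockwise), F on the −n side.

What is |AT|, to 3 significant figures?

57.9

The slot axis is L1's direction at -31.6°, so u = (cos -31.6°, sin -31.6°) = (0.852, -0.524) and n = (−sin -31.6°, cos -31.6°) = (0.524, 0.852). A is at the origin and L lies 55.6 along u from A, so L = 55.6·u = (47.4, -29.1). Tangency of A1 to both parallel lines with radius 16.2 puts V and F at A ± 16.2·n: V = (8.49, 13.8), F = (-8.49, -13.8). Equal radii place M and T the same way about L: M = L + 16.2·n = (55.8, -15.3), T = L − 16.2·n = (38.9, -42.9). Then |AT| = |T − A| = 57.9.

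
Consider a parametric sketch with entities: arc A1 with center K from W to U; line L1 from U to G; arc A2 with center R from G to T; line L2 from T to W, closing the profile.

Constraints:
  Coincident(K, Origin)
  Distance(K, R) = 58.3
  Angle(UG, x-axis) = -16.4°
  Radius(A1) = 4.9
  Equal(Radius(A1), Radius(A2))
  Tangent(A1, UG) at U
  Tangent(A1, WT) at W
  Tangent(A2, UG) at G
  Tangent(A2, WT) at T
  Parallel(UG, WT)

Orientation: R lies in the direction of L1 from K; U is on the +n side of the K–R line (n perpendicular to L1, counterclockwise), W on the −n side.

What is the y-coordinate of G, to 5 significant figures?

-11.760

Tangency of A1 to both parallel lines with radius 4.9 puts U and W at K ± 4.9·n: U = (1.3835, 4.7006), W = (-1.3835, -4.7006). Equal radii place G and T the same way about R: G = R + 4.9·n = (57.311, -11.760), T = R − 4.9·n = (54.545, -21.161). So G.y = -11.760.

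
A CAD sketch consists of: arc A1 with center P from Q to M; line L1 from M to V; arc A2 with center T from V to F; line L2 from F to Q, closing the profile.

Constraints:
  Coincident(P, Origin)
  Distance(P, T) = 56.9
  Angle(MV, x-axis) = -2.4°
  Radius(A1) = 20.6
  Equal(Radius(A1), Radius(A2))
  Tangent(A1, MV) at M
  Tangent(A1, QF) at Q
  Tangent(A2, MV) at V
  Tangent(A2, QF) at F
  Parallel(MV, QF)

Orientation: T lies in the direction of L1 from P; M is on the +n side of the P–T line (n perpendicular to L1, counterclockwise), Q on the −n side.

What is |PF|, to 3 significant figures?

60.5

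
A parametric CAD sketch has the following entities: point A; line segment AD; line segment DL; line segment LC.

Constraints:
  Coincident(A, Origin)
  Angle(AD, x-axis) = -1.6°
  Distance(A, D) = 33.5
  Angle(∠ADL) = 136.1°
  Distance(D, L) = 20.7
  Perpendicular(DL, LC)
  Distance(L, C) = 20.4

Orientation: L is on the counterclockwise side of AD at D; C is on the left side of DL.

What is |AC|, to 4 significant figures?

44.93

A is at the origin; AD runs at -1.6° with length 33.5, so D = 33.5·(cos -1.6°, sin -1.6°) = (33.49, -0.9354). ∠ADL = 136.1°, so DL runs at -1.6° + (180° − 136.1°) = 42.30° from the x-axis; with |DL| = 20.7, L = D + 20.7·(cos 42.30°, sin 42.30°) = (48.80, 13.00). The perpendicularity gives LC at right angles to DL; with |LC| = 20.4 on the left of DL, C = L + 20.4·(-0.6730, 0.7396) = (35.07, 28.08). Then |AC| = |C − A| = 44.93.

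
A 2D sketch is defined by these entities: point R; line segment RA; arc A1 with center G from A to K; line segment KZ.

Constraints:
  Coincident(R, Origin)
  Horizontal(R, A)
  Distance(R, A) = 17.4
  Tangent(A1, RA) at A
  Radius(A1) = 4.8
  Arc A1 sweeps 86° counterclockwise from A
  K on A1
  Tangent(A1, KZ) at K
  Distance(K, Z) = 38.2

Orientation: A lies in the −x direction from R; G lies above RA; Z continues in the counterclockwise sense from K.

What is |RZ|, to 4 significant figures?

43.72

On A1, A sits at bearing -90° from G; an 86° counterclockwise sweep puts K at bearing -4°, so K = G + 4.8·(cos -4°, sin -4°) = (-12.61, 4.465). A1 meets KZ tangentially, so GK is at right angles to KZ, so KZ runs along (−sin -4°, cos -4°); with |KZ| = 38.2, Z = (-9.947, 42.57). Then |RZ| = |Z − R| = 43.72.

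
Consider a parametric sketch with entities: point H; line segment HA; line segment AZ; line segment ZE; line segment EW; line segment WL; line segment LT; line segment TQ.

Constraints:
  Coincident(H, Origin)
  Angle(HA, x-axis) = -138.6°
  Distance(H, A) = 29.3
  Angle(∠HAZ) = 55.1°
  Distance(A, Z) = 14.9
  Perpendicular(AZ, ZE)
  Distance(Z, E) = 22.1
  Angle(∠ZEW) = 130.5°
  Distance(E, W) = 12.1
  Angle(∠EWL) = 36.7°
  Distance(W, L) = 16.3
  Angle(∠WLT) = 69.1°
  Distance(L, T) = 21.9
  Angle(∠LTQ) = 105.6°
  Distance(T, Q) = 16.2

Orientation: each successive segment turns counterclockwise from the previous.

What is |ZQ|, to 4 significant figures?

42.30

H is at the origin; HA runs at -138.6° with length 29.3, so A = (-21.98, -19.38). ∠HAZ = 55.1° gives AZ at -13.70° from the x-axis; with |AZ| = 14.9, Z = (-7.502, -22.91). AZ ⟂ ZE, so ZE runs at 76.30°; with |ZE| = 22.1, E = (-2.268, -1.434). ∠ZEW = 130.5° gives EW at 125.8° from the x-axis; with |EW| = 12.1, W = (-9.346, 8.380). ∠EWL = 36.7° gives WL at -90.90° from the x-axis; with |WL| = 16.3, L = (-9.602, -7.918). ∠WLT = 69.1° gives LT at 20.00° from the x-axis; with |LT| = 21.9, T = (10.98, -0.4280). ∠LTQ = 105.6° gives TQ at 94.40° from the x-axis; with |TQ| = 16.2, Q = (9.734, 15.72). Then |ZQ| = |Q − Z| = 42.30.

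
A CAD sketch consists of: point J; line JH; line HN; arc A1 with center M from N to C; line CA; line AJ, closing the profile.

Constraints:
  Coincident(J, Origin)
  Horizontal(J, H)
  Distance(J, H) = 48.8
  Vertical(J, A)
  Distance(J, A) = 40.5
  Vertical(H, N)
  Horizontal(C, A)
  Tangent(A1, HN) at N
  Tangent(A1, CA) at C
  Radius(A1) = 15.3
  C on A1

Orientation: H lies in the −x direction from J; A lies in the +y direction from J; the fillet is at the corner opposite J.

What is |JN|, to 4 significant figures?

54.92

The virtual corner opposite J is at (-48.80, 40.50). A1 meets HN tangentially, so MN is at right angles to HN and the tangent condition forces MC to be normal to CA, with radius 15.3, so the center M sits 15.3 in from both sides at M = (-33.50, 25.20). That places the tangent points at N = (-48.80, 25.20) on HN and C = (-33.50, 40.50) on CA. Then |JN| = |N − J| = 54.92.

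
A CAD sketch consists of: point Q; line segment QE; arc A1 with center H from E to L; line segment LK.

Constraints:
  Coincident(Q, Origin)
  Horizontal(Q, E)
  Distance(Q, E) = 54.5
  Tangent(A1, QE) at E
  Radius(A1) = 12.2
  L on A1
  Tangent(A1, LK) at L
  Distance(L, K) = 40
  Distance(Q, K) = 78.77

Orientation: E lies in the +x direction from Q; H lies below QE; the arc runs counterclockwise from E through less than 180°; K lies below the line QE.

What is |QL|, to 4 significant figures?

46.18

Checks: |HL| = 12.20 ✓; ∠(HL, LK) = 90.00° ✓; |LK| = 40.00 ✓; |QK| = 78.77 ✓.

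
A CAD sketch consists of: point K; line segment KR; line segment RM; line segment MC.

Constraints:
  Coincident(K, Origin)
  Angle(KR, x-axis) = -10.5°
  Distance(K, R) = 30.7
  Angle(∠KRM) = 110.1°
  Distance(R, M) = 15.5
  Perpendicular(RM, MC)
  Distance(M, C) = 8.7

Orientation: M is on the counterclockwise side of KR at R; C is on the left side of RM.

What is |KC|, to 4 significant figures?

32.92

K is at the origin; KR runs at -10.5° with length 30.7, so R = 30.7·(cos -10.5°, sin -10.5°) = (30.19, -5.595). ∠KRM = 110.1°, so RM runs at -10.5° + (180° − 110.1°) = 59.40° from the x-axis; with |RM| = 15.5, M = R + 15.5·(cos 59.40°, sin 59.40°) = (38.08, 7.747). RM ⟂ MC; with |MC| = 8.7 on the left of RM, C = M + 8.7·(-0.8607, 0.5090) = (30.59, 12.18). Then |KC| = |C − K| = 32.92.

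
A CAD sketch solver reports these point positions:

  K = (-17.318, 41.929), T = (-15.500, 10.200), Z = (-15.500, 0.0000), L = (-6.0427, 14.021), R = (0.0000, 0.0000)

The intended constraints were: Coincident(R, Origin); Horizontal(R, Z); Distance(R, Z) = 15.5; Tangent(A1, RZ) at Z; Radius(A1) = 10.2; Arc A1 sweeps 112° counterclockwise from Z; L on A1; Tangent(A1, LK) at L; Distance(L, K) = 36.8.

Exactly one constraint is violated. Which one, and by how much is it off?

Distance(L, K) = 36.8 — off by 6.70.

R = (0.00, 0.00) ✓; R.y = 0.00, Z.y = 0.00 ✓; |RZ| = 15.50 ✓; ∠(TZ, ZR) = 90.00° ✓; |TZ| = 10.20 ✓; bearing(T→L) − bearing(T→Z) = 112.0° ✓; |TL| = 10.20 ✓; ∠(TL, LK) = 90.00° ✓; |LK| = 30.10 ✗.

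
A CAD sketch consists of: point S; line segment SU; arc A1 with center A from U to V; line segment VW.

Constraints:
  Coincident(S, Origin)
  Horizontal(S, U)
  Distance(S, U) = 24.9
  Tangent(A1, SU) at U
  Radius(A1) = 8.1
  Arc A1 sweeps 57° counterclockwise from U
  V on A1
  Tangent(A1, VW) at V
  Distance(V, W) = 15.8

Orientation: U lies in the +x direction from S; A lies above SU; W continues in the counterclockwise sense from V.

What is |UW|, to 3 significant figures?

22.9

On A1, U sits at bearing -90° from A; a 57° counterclockwise sweep puts V at bearing -33°, so V = A + 8.1·(cos -33°, sin -33°) = (31.7, 3.69). Since A1 is tangent to VW there, AV ⟂ VW, so VW runs along (−sin -33°, cos -33°); with |VW| = 15.8, W = (40.3, 16.9). Then |UW| = |W − U| = 22.9.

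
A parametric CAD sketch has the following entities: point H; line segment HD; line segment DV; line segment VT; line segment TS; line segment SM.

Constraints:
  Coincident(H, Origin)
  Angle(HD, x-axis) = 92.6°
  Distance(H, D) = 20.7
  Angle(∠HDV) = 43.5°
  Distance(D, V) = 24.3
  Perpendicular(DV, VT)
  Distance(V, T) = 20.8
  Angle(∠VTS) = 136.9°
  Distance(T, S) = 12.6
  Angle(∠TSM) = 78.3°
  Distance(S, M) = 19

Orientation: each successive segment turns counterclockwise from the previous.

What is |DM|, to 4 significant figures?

15.23

∠VTS = 136.9° gives TS at 2.200° from the x-axis; with |TS| = 12.6, S = (11.46, -10.82). ∠TSM = 78.3° gives SM at 103.9° from the x-axis; with |SM| = 19.0, M = (6.899, 7.620). Then |DM| = |M − D| = 15.23.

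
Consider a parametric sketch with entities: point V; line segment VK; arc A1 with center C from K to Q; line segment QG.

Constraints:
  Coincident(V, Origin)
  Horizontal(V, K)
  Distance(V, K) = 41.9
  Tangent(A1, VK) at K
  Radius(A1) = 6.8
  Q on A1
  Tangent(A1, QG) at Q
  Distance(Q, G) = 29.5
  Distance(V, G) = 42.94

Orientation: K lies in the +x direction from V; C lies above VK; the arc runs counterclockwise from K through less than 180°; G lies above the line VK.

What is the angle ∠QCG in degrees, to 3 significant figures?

77.0°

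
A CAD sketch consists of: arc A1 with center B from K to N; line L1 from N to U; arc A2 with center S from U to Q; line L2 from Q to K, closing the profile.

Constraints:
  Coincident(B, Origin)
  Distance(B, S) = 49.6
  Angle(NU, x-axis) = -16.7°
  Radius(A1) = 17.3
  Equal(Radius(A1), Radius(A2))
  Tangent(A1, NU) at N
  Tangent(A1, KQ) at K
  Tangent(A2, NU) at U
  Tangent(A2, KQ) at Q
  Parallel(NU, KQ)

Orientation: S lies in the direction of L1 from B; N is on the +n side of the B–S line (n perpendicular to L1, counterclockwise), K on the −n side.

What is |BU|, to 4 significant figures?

52.53

The slot axis is L1's direction at -16.7°, so u = (cos -16.7°, sin -16.7°) = (0.9578, -0.2874) and n = (−sin -16.7°, cos -16.7°) = (0.2874, 0.9578). B is at the origin and S lies 49.6 along u from B, so S = 49.6·u = (47.51, -14.25). Tangency of A1 to both parallel lines with radius 17.3 puts N and K at B ± 17.3·n: N = (4.971, 16.57), K = (-4.971, -16.57). Equal radii place U and Q the same way about S: U = S + 17.3·n = (52.48, 2.317), Q = S − 17.3·n = (42.54, -30.82). Then |BU| = |U − B| = 52.53.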